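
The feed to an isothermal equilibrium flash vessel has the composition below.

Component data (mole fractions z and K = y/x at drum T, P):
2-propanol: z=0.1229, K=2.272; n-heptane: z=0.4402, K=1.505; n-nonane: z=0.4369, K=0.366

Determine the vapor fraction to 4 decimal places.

Material balance + equilibrium reduce to Σ zᵢ(Kᵢ−1)/(1+ψ(Kᵢ−1)) = 0.
g(0) = ΣzᵢKᵢ − 1 = 0.1016 and g(1) = 1 − Σzᵢ/Kᵢ = -0.5403, so a root lies in (0, 1).
Newton–Raphson from ψ = 0.5:
  ψ = 0.5000: g = -0.13251, g' = -0.5223 → ψ = 0.2463
  ψ = 0.2463: g = -0.01150, g' = -0.4507 → ψ = 0.2208
  ψ = 0.2208: g = -0.00002, g' = -0.4495 → ψ = 0.2207
Converged at ψ = 0.2207.

ψ = 0.2207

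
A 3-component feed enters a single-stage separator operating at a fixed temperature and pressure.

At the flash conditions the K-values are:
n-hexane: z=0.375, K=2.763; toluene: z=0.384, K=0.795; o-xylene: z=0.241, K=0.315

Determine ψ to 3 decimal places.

Let ψ = V/F and solve Σ zᵢ(Kᵢ−1)/(1+ψ(Kᵢ−1)) = 0.
Feasibility: ΣzᵢKᵢ = 1.417, Σzᵢ/Kᵢ = 1.384 — both > 1, two phases present.
Newton iteration, ψ⁰ = 0.5:
  ψ = 0.500: g = 0.0126, g' = -0.611 → ψ = 0.521
Converged at ψ = 0.521.

ψ = 0.521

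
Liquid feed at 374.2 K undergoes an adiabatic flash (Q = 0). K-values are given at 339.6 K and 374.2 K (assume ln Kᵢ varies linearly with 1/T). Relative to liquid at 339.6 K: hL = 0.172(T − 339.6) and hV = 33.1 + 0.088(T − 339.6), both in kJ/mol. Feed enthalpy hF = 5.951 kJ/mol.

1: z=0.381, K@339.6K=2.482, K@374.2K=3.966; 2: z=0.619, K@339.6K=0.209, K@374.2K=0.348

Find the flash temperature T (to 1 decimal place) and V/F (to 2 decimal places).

T = 346.8 K, V/F = 0.15

Adiabatic flash: solve Rachford–Rice at each trial T, then check hF = ψ·hV(T) + (1−ψ)·hL(T).
  T = 339.6 K: K = (2.482, 0.209), RR gives ψ = 0.064, H_out = 2.118 kJ/mol
  T = 374.2 K: K = (3.966, 0.348), RR gives ψ = 0.376, H_out = 17.294 kJ/mol
  T = 356.9 K: K = (3.173, 0.273), RR gives ψ = 0.239, H_out = 10.548 kJ/mol
  T = 348.2 K: K = (2.813, 0.239), RR gives ψ = 0.160, H_out = 6.645 kJ/mol
  T = 343.9 K: K = (2.644, 0.224), RR gives ψ = 0.114, H_out = 4.488 kJ/mol
  T = 346.0 K: K = (2.726, 0.231), RR gives ψ = 0.137, H_out = 5.565 kJ/mol
Linear interpolation between T = 346.0 (H_out = 5.565) and T = 348.2 (H_out = 6.645) on hF = 5.951 gives T ≈ 346.8 K, at which ψ = 0.15.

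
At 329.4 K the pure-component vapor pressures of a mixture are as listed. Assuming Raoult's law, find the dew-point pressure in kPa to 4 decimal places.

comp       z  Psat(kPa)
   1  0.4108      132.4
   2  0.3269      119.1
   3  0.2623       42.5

Pdew = 83.2000 kPa

At the dew point ψ → 1, so Σzᵢ/Kᵢ = 1 with Kᵢ = Pᵢˢᵃᵗ/P ⇒ 1/P = Σzᵢ/Pᵢˢᵃᵗ.
1/P = 0.4108/132.4 + 0.3269/119.1 + 0.2623/42.5 = 0.0120192 ⇒ P = 83.2000 kPa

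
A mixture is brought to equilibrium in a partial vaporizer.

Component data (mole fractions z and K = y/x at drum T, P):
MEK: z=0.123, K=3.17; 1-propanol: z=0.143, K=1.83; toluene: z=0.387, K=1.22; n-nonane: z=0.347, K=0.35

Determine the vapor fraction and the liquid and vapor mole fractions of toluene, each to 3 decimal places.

ψ = 0.411, x_toluene = 0.355, y_toluene = 0.433

Material balance + equilibrium reduce to Σ zᵢ(Kᵢ−1)/(1+ψ(Kᵢ−1)) = 0.
g(0) = ΣzᵢKᵢ − 1 = 0.245 and g(1) = 1 − Σzᵢ/Kᵢ = -0.426, so a root lies in (0, 1).
Iterate (Newton) starting at ψ = 0.5:
  ψ = 0.500: g = -0.0456, g' = -0.519 → ψ = 0.412
  ψ = 0.412: g = -0.0008, g' = -0.505 → ψ = 0.411
Converged at ψ = 0.411.
Compositions from xᵢ = zᵢ/(1+ψ(Kᵢ−1)), yᵢ = Kᵢxᵢ:
  MEK: x = 0.065, y = 0.206
  1-propanol: x = 0.107, y = 0.195
  toluene: x = 0.355, y = 0.433
  n-nonane: x = 0.473, y = 0.166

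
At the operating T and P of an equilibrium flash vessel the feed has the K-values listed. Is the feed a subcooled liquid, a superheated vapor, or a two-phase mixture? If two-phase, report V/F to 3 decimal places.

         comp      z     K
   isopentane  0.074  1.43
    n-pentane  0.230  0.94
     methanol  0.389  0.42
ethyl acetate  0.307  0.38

ΣzᵢKᵢ = 0.602; Σzᵢ/Kᵢ = 2.031.
Since ΣzᵢKᵢ < 1 the mixture is below its bubble point — single liquid phase.

subcooled liquid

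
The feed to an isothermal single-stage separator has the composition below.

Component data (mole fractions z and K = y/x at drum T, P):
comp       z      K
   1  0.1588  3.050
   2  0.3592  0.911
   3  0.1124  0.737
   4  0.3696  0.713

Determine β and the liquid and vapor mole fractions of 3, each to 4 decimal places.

β = 0.3724, x_3 = 0.1246, y_3 = 0.0918

Rachford–Rice: g(β) = Σ zᵢ(Kᵢ−1)/(1+β(Kᵢ−1)) = 0.
Feasibility: ΣzᵢKᵢ = 1.1579, Σzᵢ/Kᵢ = 1.1172 — both > 1, two phases present.
Newton–Raphson from β = 0.5:
  β = 0.5000: g = -0.03058, g' = -0.2177 → β = 0.3595
  β = 0.3595: g = 0.00346, g' = -0.2716 → β = 0.3723
  β = 0.3723: g = 0.00004, g' = -0.2654 → β = 0.3724
Converged at β = 0.3724.
Compositions from xᵢ = zᵢ/(1+β(Kᵢ−1)), yᵢ = Kᵢxᵢ:
  1: x = 0.0901, y = 0.2747
  2: x = 0.3715, y = 0.3384
  3: x = 0.1246, y = 0.0918
  4: x = 0.4138, y = 0.2951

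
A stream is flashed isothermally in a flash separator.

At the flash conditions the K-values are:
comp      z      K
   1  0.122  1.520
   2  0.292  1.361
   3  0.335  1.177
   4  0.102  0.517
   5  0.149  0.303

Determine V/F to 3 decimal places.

Material balance + equilibrium reduce to Σ zᵢ(Kᵢ−1)/(1+V/F(Kᵢ−1)) = 0.
Feasibility: ΣzᵢKᵢ = 1.075, Σzᵢ/Kᵢ = 1.268 — both > 1, two phases present.
Iterate (Newton) starting at V/F = 0.6:
  V/F = 0.600: g = -0.0593, g' = -0.314 → V/F = 0.412
  V/F = 0.412: g = -0.0078, g' = -0.240 → V/F = 0.379
  V/F = 0.379: g = -0.0001, g' = -0.231 → V/F = 0.378
Converged at V/F = 0.378.

V/F = 0.378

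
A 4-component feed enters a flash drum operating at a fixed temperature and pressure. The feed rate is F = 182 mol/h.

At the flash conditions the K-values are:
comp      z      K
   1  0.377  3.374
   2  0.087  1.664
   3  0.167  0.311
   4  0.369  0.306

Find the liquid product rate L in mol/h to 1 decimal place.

Newton–Raphson from ψ = 0.5:
  ψ = 0.500: g = -0.1151, g' = -1.067 → ψ = 0.392
Converged at ψ = 0.392.
Then V = ψ·F = 0.3920·182 = 71.3 mol/h and L = F − V = 110.7 mol/h.

L = 110.7 mol/h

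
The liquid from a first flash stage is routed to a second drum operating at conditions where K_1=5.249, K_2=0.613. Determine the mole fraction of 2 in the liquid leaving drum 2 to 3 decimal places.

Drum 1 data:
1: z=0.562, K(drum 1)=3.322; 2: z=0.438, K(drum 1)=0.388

Drum 1:
Let ψ₁ = V/F and solve Σ zᵢ(Kᵢ−1)/(1+ψ₁(Kᵢ−1)) = 0.
Feasibility: ΣzᵢKᵢ = 2.037, Σzᵢ/Kᵢ = 1.298 — both > 1, two phases present.
Iterate (Newton) starting at ψ₁ = 0.42:
  ψ₁ = 0.420: g = 0.2999, g' = -1.074 → ψ₁ = 0.699
  ψ₁ = 0.699: g = 0.0288, g' = -0.941 → ψ₁ = 0.730
Converged at ψ₁ = 0.730.
Drum-1 compositions:
  1: x = 0.209, y = 0.693
  2: x = 0.791, y = 0.307
Drum-2 feed = drum-1 liquid: z₂ = (0.2086, 0.7914).
Drum 2:
Material balance + equilibrium reduce to Σ zᵢ(Kᵢ−1)/(1+ψ₂(Kᵢ−1)) = 0.
g(0) = ΣzᵢKᵢ − 1 = 0.580 and g(1) = 1 − Σzᵢ/Kᵢ = -0.331, so a root lies in (0, 1).
Binary case is linear: z₁(K₁−1)(1+ψ₂(K₂−1)) + z₂(K₂−1)(1+ψ₂(K₁−1)) = 0
⇒ ψ₂ = [z₁(K₁−1)+z₂(K₂−1)] / [−(K₁−1)(K₂−1)] = 0.5800/1.6444 = 0.353
  1: x = 0.083, y = 0.438
  2: x = 0.917, y = 0.562

x_2 (drum 2) = 0.917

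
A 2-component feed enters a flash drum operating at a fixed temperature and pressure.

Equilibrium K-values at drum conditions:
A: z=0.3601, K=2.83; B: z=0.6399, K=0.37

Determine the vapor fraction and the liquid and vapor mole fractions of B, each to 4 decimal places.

ψ = 0.2219, x_B = 0.7439, y_B = 0.2752

Let ψ = V/F and solve Σ zᵢ(Kᵢ−1)/(1+ψ(Kᵢ−1)) = 0.
Feasibility: ΣzᵢKᵢ = 1.2558, Σzᵢ/Kᵢ = 1.8567 — both > 1, two phases present.
Binary case is linear: z₁(K₁−1)(1+ψ(K₂−1)) + z₂(K₂−1)(1+ψ(K₁−1)) = 0
⇒ ψ = [z₁(K₁−1)+z₂(K₂−1)] / [−(K₁−1)(K₂−1)] = 0.25585/1.15290 = 0.2219
Compositions from xᵢ = zᵢ/(1+ψ(Kᵢ−1)), yᵢ = Kᵢxᵢ:
  A: x = 0.2561, y = 0.7248
  B: x = 0.7439, y = 0.2752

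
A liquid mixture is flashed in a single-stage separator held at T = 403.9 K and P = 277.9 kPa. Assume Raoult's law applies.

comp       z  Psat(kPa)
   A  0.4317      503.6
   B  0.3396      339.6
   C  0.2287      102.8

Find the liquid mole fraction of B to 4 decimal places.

Raoult's law: Kᵢ = Pᵢˢᵃᵗ/P = Pᵢˢᵃᵗ/277.9.
  K_A = 503.6/277.9 = 1.812163, K_B = 339.6/277.9 = 1.222022, K_C = 102.8/277.9 = 0.369917
Iterate (Newton) starting at ψ = 0.42:
  ψ = 0.4200: g = 0.13444, g' = -0.3402 → ψ = 0.8152
  ψ = 0.8152: g = -0.02147, g' = -0.4989 → ψ = 0.7721
  ψ = 0.7721: g = -0.00077, g' = -0.4641 → ψ = 0.7705
Converged at ψ = 0.7704.
Compositions from xᵢ = zᵢ/(1+ψ(Kᵢ−1)), yᵢ = Kᵢxᵢ:
  A: x = 0.2655, y = 0.4812
  B: x = 0.2900, y = 0.3544
  C: x = 0.4445, y = 0.1644

x_B = 0.2900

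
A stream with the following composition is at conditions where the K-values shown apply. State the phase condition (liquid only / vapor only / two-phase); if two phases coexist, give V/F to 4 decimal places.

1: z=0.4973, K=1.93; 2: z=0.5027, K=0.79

ΣzᵢKᵢ = 1.3569; Σzᵢ/Kᵢ = 0.8940.
Since Σzᵢ/Kᵢ < 1 the mixture is above its dew point — single vapor phase.

vapor only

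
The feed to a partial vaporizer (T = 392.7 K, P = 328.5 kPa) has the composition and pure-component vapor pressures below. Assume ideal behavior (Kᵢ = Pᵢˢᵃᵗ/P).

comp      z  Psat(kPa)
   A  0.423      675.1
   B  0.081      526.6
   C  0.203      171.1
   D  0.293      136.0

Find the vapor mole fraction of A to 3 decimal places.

y_A = 0.604

Raoult's law: Kᵢ = Pᵢˢᵃᵗ/P = Pᵢˢᵃᵗ/328.5.
  K_A = 675.1/328.5 = 2.05510, K_B = 526.6/328.5 = 1.60304, K_C = 171.1/328.5 = 0.52085, K_D = 136.0/328.5 = 0.41400
Let β = V/F and solve Σ zᵢ(Kᵢ−1)/(1+β(Kᵢ−1)) = 0.
Feasibility: ΣzᵢKᵢ = 1.226, Σzᵢ/Kᵢ = 1.354 — both > 1, two phases present.
Iterate (Newton) starting at β = 0.42:
  β = 0.420: g = -0.0013, g' = -0.495 → β = 0.417
Converged at β = 0.417.
Compositions from xᵢ = zᵢ/(1+β(Kᵢ−1)), yᵢ = Kᵢxᵢ:
  A: x = 0.294, y = 0.604
  B: x = 0.065, y = 0.104
  C: x = 0.254, y = 0.132
  D: x = 0.388, y = 0.161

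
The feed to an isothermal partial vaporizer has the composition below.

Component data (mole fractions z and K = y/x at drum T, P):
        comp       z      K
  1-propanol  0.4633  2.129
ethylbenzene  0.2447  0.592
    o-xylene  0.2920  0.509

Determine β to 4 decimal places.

Newton iteration, β⁰ = 0.5:
  β = 0.5000: g = 0.01889, g' = -0.4292 → β = 0.5440
  β = 0.5440: g = 0.00010, g' = -0.4250 → β = 0.5442
Converged at β = 0.5442.

β = 0.5442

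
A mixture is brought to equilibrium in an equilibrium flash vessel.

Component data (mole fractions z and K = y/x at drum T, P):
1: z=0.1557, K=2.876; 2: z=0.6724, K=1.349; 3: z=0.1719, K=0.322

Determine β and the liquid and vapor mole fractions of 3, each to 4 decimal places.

Let β = V/F and solve Σ zᵢ(Kᵢ−1)/(1+β(Kᵢ−1)) = 0.
Feasibility: ΣzᵢKᵢ = 1.4102, Σzᵢ/Kᵢ = 1.0864 — both > 1, two phases present.
Iterate (Newton) starting at β = 0.7:
  β = 0.7000: g = 0.09304, g' = -0.4416 → β = 0.9107
  β = 0.9107: g = -0.01875, g' = -0.6618 → β = 0.8824
  β = 0.8824: g = -0.00068, g' = -0.6152 → β = 0.8813
Converged at β = 0.8813.
Compositions from xᵢ = zᵢ/(1+β(Kᵢ−1)), yᵢ = Kᵢxᵢ:
  1: x = 0.0587, y = 0.1688
  2: x = 0.5142, y = 0.6937
  3: x = 0.4271, y = 0.1375

β = 0.8813, x_3 = 0.4271, y_3 = 0.1375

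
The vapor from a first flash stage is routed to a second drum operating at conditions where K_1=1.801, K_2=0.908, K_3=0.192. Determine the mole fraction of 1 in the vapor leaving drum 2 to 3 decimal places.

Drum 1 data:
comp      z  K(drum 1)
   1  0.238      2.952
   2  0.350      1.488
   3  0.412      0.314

Drum 1:
Let ψ₁ = V/F and solve Σ zᵢ(Kᵢ−1)/(1+ψ₁(Kᵢ−1)) = 0.
Feasibility: ΣzᵢKᵢ = 1.353, Σzᵢ/Kᵢ = 1.628 — both > 1, two phases present.
Iterate (Newton) starting at ψ₁ = 0.5:
  ψ₁ = 0.500: g = -0.0578, g' = -0.735 → ψ₁ = 0.421
  ψ₁ = 0.421: g = -0.0010, g' = -0.714 → ψ₁ = 0.420
Converged at ψ₁ = 0.420.
Drum-1 compositions:
  1: x = 0.131, y = 0.386
  2: x = 0.290, y = 0.432
  3: x = 0.579, y = 0.182
Drum-2 feed = drum-1 vapor: z₂ = (0.3861, 0.4322, 0.1817).
Drum 2:
Let ψ₂ = V/F and solve Σ zᵢ(Kᵢ−1)/(1+ψ₂(Kᵢ−1)) = 0.
Check two-phase: ΣzᵢKᵢ = 1.123 > 1 and Σzᵢ/Kᵢ = 1.637 > 1, so g(0) = 0.123 > 0 and g(1) = -0.637 < 0.
Newton–Raphson from ψ₂ = 0.5:
  ψ₂ = 0.500: g = -0.0673, g' = -0.464 → ψ₂ = 0.355
  ψ₂ = 0.355: g = -0.0063, g' = -0.387 → ψ₂ = 0.339
Converged at ψ₂ = 0.339.
  1: x = 0.304, y = 0.547
  2: x = 0.446, y = 0.405
  3: x = 0.250, y = 0.048

y_1 (drum 2) = 0.547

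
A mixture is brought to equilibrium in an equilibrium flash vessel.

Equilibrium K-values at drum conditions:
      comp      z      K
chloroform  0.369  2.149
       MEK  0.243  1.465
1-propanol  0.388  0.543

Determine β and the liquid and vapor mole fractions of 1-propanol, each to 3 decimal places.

Let β = V/F and solve Σ zᵢ(Kᵢ−1)/(1+β(Kᵢ−1)) = 0.
g(0) = ΣzᵢKᵢ − 1 = 0.360 and g(1) = 1 − Σzᵢ/Kᵢ = -0.052, so a root lies in (0, 1).
Newton iteration, β⁰ = 0.55:
  β = 0.550: g = 0.1129, g' = -0.361 → β = 0.863
  β = 0.863: g = 0.0007, g' = -0.371 → β = 0.865
Converged at β = 0.865.
Compositions from xᵢ = zᵢ/(1+β(Kᵢ−1)), yᵢ = Kᵢxᵢ:
  chloroform: x = 0.185, y = 0.398
  MEK: x = 0.173, y = 0.254
  1-propanol: x = 0.642, y = 0.348

β = 0.865, x_1-propanol = 0.642, y_1-propanol = 0.348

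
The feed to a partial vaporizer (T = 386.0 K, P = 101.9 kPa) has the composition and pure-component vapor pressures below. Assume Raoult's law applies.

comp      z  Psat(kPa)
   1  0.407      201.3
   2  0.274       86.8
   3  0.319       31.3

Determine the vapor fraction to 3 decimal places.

Raoult's law: Kᵢ = Pᵢˢᵃᵗ/P = Pᵢˢᵃᵗ/101.9.
  K_1 = 201.3/101.9 = 1.97547, K_2 = 86.8/101.9 = 0.85182, K_3 = 31.3/101.9 = 0.30716
Newton–Raphson from ψ = 0.5:
  ψ = 0.500: g = -0.1152, g' = -0.540 → ψ = 0.287
  ψ = 0.287: g = -0.0081, g' = -0.482 → ψ = 0.270
Converged at ψ = 0.270.

ψ = 0.270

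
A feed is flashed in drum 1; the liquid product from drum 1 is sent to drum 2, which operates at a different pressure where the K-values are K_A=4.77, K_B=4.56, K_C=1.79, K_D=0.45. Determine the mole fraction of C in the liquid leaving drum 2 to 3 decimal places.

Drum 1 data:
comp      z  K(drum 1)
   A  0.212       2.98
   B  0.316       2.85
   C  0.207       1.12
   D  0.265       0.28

Drum 1:
Material balance + equilibrium reduce to Σ zᵢ(Kᵢ−1)/(1+ψ₁(Kᵢ−1)) = 0.
g(0) = ΣzᵢKᵢ − 1 = 0.838 and g(1) = 1 − Σzᵢ/Kᵢ = -0.313, so a root lies in (0, 1).
Newton–Raphson from ψ₁ = 0.32:
  ψ₁ = 0.320: g = 0.4002, g' = -0.973 → ψ₁ = 0.731
  ψ₁ = 0.731: g = 0.0398, g' = -0.949 → ψ₁ = 0.773
  ψ₁ = 0.773: g = -0.0013, g' = -1.014 → ψ₁ = 0.772
Converged at ψ₁ = 0.772.
Drum-1 compositions:
  A: x = 0.084, y = 0.250
  B: x = 0.130, y = 0.371
  C: x = 0.189, y = 0.212
  D: x = 0.597, y = 0.167
Drum-2 feed = drum-1 liquid: z₂ = (0.0838, 0.1301, 0.1895, 0.5966).
Drum 2:
Rachford–Rice: g(ψ₂) = Σ zᵢ(Kᵢ−1)/(1+ψ₂(Kᵢ−1)) = 0.
Feasibility: ΣzᵢKᵢ = 1.601, Σzᵢ/Kᵢ = 1.478 — both > 1, two phases present.
Iterate (Newton) starting at ψ₂ = 0.5:
  ψ₂ = 0.500: g = -0.0690, g' = -0.761 → ψ₂ = 0.409
  ψ₂ = 0.409: g = 0.0026, g' = -0.826 → ψ₂ = 0.412
Converged at ψ₂ = 0.412.
  A: x = 0.033, y = 0.157
  B: x = 0.053, y = 0.240
  C: x = 0.143, y = 0.256
  D: x = 0.772, y = 0.347

x_C (drum 2) = 0.143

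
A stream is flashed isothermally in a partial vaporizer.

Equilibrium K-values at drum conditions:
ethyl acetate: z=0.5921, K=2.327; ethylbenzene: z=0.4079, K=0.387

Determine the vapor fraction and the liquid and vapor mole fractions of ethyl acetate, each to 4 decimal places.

Let ψ = V/F and solve Σ zᵢ(Kᵢ−1)/(1+ψ(Kᵢ−1)) = 0.
g(0) = ΣzᵢKᵢ − 1 = 0.5357 and g(1) = 1 − Σzᵢ/Kᵢ = -0.3085, so a root lies in (0, 1).
Binary case is linear: z₁(K₁−1)(1+ψ(K₂−1)) + z₂(K₂−1)(1+ψ(K₁−1)) = 0
⇒ ψ = [z₁(K₁−1)+z₂(K₂−1)] / [−(K₁−1)(K₂−1)] = 0.53567/0.81345 = 0.6585
Compositions from xᵢ = zᵢ/(1+ψ(Kᵢ−1)), yᵢ = Kᵢxᵢ:
  ethyl acetate: x = 0.3160, y = 0.7353
  ethylbenzene: x = 0.6840, y = 0.2647

ψ = 0.6585, x_ethyl acetate = 0.3160, y_ethyl acetate = 0.7353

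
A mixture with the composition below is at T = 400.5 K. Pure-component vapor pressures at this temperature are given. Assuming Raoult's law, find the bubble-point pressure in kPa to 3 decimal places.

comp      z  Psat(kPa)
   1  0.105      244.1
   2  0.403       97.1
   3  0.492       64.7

Pbub = 96.594 kPa

At the bubble point ψ → 0, so ΣzᵢKᵢ = 1 with Kᵢ = Pᵢˢᵃᵗ/P ⇒ P = ΣzᵢPᵢˢᵃᵗ.
P = 0.105·244.1 + 0.403·97.1 + 0.492·64.7 = 96.594 kPa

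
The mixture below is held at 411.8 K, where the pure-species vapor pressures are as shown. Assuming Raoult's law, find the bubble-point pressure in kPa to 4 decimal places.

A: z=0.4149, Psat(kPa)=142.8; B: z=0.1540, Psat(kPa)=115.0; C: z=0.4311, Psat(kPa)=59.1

Pbub = 102.4357 kPa

At the bubble point ψ → 0, so ΣzᵢKᵢ = 1 with Kᵢ = Pᵢˢᵃᵗ/P ⇒ P = ΣzᵢPᵢˢᵃᵗ.
P = 0.4149·142.8 + 0.1540·115.0 + 0.4311·59.1 = 102.4357 kPa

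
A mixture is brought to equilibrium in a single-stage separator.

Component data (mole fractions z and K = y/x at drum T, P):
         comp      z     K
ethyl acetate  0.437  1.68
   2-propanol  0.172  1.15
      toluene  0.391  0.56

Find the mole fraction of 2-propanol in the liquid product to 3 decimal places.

Rachford–Rice: g(ψ) = Σ zᵢ(Kᵢ−1)/(1+ψ(Kᵢ−1)) = 0.
Feasibility: ΣzᵢKᵢ = 1.151, Σzᵢ/Kᵢ = 1.108 — both > 1, two phases present.
Newton iteration, ψ⁰ = 0.5:
  ψ = 0.500: g = 0.0252, g' = -0.240 → ψ = 0.605
  ψ = 0.605: g = -0.0002, g' = -0.245 → ψ = 0.604
Converged at ψ = 0.604.
Compositions from xᵢ = zᵢ/(1+ψ(Kᵢ−1)), yᵢ = Kᵢxᵢ:
  ethyl acetate: x = 0.310, y = 0.520
  2-propanol: x = 0.158, y = 0.181
  toluene: x = 0.533, y = 0.298

x_2-propanol = 0.158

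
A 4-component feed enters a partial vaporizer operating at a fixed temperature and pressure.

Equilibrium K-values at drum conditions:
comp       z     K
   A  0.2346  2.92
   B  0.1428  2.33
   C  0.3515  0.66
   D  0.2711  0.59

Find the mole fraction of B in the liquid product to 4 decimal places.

x_B = 0.0770

Let ψ = V/F and solve Σ zᵢ(Kᵢ−1)/(1+ψ(Kᵢ−1)) = 0.
g(0) = ΣzᵢKᵢ − 1 = 0.4097 and g(1) = 1 − Σzᵢ/Kᵢ = -0.1337, so a root lies in (0, 1).
Newton iteration, ψ⁰ = 0.46:
  ψ = 0.4600: g = 0.07836, g' = -0.4674 → ψ = 0.6277
  ψ = 0.6277: g = 0.00618, g' = -0.4012 → ψ = 0.6431
Converged at ψ = 0.6431.
Compositions from xᵢ = zᵢ/(1+ψ(Kᵢ−1)), yᵢ = Kᵢxᵢ:
  A: x = 0.1050, y = 0.3065
  B: x = 0.0770, y = 0.1793
  C: x = 0.4499, y = 0.2969
  D: x = 0.3682, y = 0.2172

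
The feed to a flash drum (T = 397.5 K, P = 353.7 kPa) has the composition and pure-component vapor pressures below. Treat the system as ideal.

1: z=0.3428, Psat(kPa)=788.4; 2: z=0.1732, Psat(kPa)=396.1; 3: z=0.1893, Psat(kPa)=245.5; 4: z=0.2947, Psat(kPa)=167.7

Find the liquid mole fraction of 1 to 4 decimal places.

Raoult's law: Kᵢ = Pᵢˢᵃᵗ/P = Pᵢˢᵃᵗ/353.7.
  K_1 = 788.4/353.7 = 2.229008, K_2 = 396.1/353.7 = 1.119876, K_3 = 245.5/353.7 = 0.694091, K_4 = 167.7/353.7 = 0.474131
Newton iteration, β⁰ = 0.5:
  β = 0.5000: g = 0.00191, g' = -0.3756 → β = 0.5051
Converged at β = 0.5051.
Compositions from xᵢ = zᵢ/(1+β(Kᵢ−1)), yᵢ = Kᵢxᵢ:
  1: x = 0.2115, y = 0.4714
  2: x = 0.1633, y = 0.1829
  3: x = 0.2239, y = 0.1554
  4: x = 0.4013, y = 0.1903

x_1 = 0.2115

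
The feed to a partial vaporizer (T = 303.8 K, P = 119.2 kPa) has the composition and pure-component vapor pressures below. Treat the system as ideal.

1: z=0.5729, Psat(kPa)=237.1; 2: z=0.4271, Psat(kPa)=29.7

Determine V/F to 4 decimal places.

V/F = 0.3312

Raoult's law: Kᵢ = Pᵢˢᵃᵗ/P = Pᵢˢᵃᵗ/119.2.
  K_1 = 237.1/119.2 = 1.989094, K_2 = 29.7/119.2 = 0.249161
Rachford–Rice: g(V/F) = Σ zᵢ(Kᵢ−1)/(1+V/F(Kᵢ−1)) = 0.
g(0) = ΣzᵢKᵢ − 1 = 0.2460 and g(1) = 1 − Σzᵢ/Kᵢ = -1.0022, so a root lies in (0, 1).
Newton–Raphson from V/F = 0.5:
  V/F = 0.5000: g = -0.13429, g' = -0.8681 → V/F = 0.3453
  V/F = 0.3453: g = -0.01054, g' = -0.7503 → V/F = 0.3313
  V/F = 0.3313: g = -0.00004, g' = -0.7446 → V/F = 0.3312
Converged at V/F = 0.3312.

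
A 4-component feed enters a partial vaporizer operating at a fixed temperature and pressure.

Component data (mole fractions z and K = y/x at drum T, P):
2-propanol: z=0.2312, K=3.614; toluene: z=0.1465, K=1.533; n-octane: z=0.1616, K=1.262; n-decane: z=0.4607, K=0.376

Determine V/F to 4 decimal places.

Rachford–Rice: g(V/F) = Σ zᵢ(Kᵢ−1)/(1+V/F(Kᵢ−1)) = 0.
g(0) = ΣzᵢKᵢ − 1 = 0.4373 and g(1) = 1 − Σzᵢ/Kᵢ = -0.5129, so a root lies in (0, 1).
Newton–Raphson from V/F = 0.52:
  V/F = 0.5200: g = -0.07100, g' = -0.7110 → V/F = 0.4201
  V/F = 0.4201: g = 0.00034, g' = -0.7251 → V/F = 0.4206
Converged at V/F = 0.4206.

V/F = 0.4206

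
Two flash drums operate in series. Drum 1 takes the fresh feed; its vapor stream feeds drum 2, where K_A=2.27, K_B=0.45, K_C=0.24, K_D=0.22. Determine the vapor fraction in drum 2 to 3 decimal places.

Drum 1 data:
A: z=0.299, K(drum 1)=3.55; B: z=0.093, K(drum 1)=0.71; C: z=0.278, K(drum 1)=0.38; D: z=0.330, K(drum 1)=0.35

V/F (drum 2) = 0.656

Drum 1:
Iterate (Newton) starting at ψ₁ = 0.5:
  ψ₁ = 0.500: g = -0.2640, g' = -0.917 → ψ₁ = 0.212
  ψ₁ = 0.212: g = 0.0189, g' = -1.157 → ψ₁ = 0.228
  ψ₁ = 0.228: g = 0.0003, g' = -1.123 → ψ₁ = 0.229
Converged at ψ₁ = 0.229.
Drum-1 compositions:
  A: x = 0.189, y = 0.671
  B: x = 0.100, y = 0.071
  C: x = 0.324, y = 0.123
  D: x = 0.388, y = 0.136
Drum-2 feed = drum-1 vapor: z₂ = (0.6705, 0.0707, 0.1231, 0.1357).
Drum 2:
Newton–Raphson from ψ₂ = 0.5:
  ψ₂ = 0.500: g = 0.1428, g' = -0.852 → ψ₂ = 0.668
  ψ₂ = 0.668: g = -0.0113, g' = -1.023 → ψ₂ = 0.657
  ψ₂ = 0.657: g = -0.0001, g' = -1.004 → ψ₂ = 0.656
Converged at ψ₂ = 0.656.
  A: x = 0.366, y = 0.830
  B: x = 0.111, y = 0.050
  C: x = 0.246, y = 0.059
  D: x = 0.278, y = 0.061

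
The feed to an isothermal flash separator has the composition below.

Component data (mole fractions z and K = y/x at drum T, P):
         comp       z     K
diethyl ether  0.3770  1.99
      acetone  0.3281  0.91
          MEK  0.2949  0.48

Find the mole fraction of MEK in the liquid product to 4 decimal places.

x_MEK = 0.4091

Rachford–Rice: g(ψ) = Σ zᵢ(Kᵢ−1)/(1+ψ(Kᵢ−1)) = 0.
Check two-phase: ΣzᵢKᵢ = 1.1904 > 1 and Σzᵢ/Kᵢ = 1.1644 > 1, so g(0) = 0.1904 > 0 and g(1) = -0.1644 < 0.
Iterate (Newton) starting at ψ = 0.5:
  ψ = 0.5000: g = 0.01150, g' = -0.3139 → ψ = 0.5367
Converged at ψ = 0.5367.
Compositions from xᵢ = zᵢ/(1+ψ(Kᵢ−1)), yᵢ = Kᵢxᵢ:
  diethyl ether: x = 0.2462, y = 0.4899
  acetone: x = 0.3448, y = 0.3137
  MEK: x = 0.4091, y = 0.1963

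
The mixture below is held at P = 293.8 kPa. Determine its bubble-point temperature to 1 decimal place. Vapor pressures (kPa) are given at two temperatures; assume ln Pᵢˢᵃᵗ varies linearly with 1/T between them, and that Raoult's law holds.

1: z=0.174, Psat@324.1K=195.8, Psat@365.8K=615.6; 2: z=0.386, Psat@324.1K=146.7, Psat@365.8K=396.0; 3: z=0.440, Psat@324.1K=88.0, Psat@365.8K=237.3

T = 356.3 K

Bubble-point temperature: ΣzᵢPᵢˢᵃᵗ(T) = P. Interpolate ln Pᵢˢᵃᵗ = aᵢ + bᵢ/T.
  T = 324.1 K: ΣzᵢPᵢˢᵃᵗ = 129.42 kPa
  T = 365.8 K: ΣzᵢPᵢˢᵃᵗ = 364.38 kPa
  T = 345.0 K: ΣzᵢPᵢˢᵃᵗ = 224.20 kPa
  T = 355.4 K: ΣzᵢPᵢˢᵃᵗ = 287.82 kPa
  T = 360.6 K: ΣzᵢPᵢˢᵃᵗ = 324.39 kPa
  T = 358.0 K: ΣzᵢPᵢˢᵃᵗ = 305.69 kPa
Interpolating between 355.4 K and 358.0 K gives T ≈ 356.3 K.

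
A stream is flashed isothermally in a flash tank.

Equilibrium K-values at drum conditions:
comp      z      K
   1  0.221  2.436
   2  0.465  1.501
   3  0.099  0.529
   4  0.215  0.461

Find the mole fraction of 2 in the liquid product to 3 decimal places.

Material balance + equilibrium reduce to Σ zᵢ(Kᵢ−1)/(1+V/F(Kᵢ−1)) = 0.
g(0) = ΣzᵢKᵢ − 1 = 0.388 and g(1) = 1 − Σzᵢ/Kᵢ = -0.054, so a root lies in (0, 1).
Iterate (Newton) starting at V/F = 0.5:
  V/F = 0.500: g = 0.1514, g' = -0.384 → V/F = 0.895
  V/F = 0.895: g = -0.0046, g' = -0.442 → V/F = 0.884
Converged at V/F = 0.884.
Compositions from xᵢ = zᵢ/(1+V/F(Kᵢ−1)), yᵢ = Kᵢxᵢ:
  1: x = 0.097, y = 0.237
  2: x = 0.322, y = 0.484
  3: x = 0.170, y = 0.090
  4: x = 0.411, y = 0.189

x_2 = 0.322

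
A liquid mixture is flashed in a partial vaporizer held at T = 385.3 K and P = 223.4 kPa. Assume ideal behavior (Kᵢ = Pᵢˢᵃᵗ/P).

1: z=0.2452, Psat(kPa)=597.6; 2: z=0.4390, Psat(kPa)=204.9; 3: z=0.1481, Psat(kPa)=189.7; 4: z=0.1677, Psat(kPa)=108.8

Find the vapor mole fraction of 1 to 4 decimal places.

y_1 = 0.3099

Raoult's law: Kᵢ = Pᵢˢᵃᵗ/P = Pᵢˢᵃᵗ/223.4.
  K_1 = 597.6/223.4 = 2.675022, K_2 = 204.9/223.4 = 0.917189, K_3 = 189.7/223.4 = 0.849150, K_4 = 108.8/223.4 = 0.487019
Rachford–Rice: g(ψ) = Σ zᵢ(Kᵢ−1)/(1+ψ(Kᵢ−1)) = 0.
Feasibility: ΣzᵢKᵢ = 1.2660, Σzᵢ/Kᵢ = 1.0890 — both > 1, two phases present.
Newton iteration, ψ⁰ = 0.7:
  ψ = 0.7000: g = -0.00874, g' = -0.2608 → ψ = 0.6665
  ψ = 0.6665: g = 0.00003, g' = -0.2630 → ψ = 0.6666
Converged at ψ = 0.6666.
Compositions from xᵢ = zᵢ/(1+ψ(Kᵢ−1)), yᵢ = Kᵢxᵢ:
  1: x = 0.1158, y = 0.3099
  2: x = 0.4646, y = 0.4262
  3: x = 0.1647, y = 0.1398
  4: x = 0.2548, y = 0.1241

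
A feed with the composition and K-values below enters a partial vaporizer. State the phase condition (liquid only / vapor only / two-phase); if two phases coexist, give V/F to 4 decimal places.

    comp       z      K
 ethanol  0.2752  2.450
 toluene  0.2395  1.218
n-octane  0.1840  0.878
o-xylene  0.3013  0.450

ΣzᵢKᵢ = 1.2631; Σzᵢ/Kᵢ = 1.1881.
Both exceed 1, so a two-phase solution exists.
Let ψ = V/F and solve Σ zᵢ(Kᵢ−1)/(1+ψ(Kᵢ−1)) = 0.
Newton iteration, ψ⁰ = 0.58:
  ψ = 0.5800: g = -0.00440, g' = -0.3794 → ψ = 0.5684
Converged at ψ = 0.5684.

two-phase, V/F = 0.5684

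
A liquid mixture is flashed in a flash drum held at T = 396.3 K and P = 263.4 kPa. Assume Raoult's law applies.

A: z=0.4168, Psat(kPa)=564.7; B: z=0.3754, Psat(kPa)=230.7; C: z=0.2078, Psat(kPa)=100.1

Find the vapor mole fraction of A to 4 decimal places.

Raoult's law: Kᵢ = Pᵢˢᵃᵗ/P = Pᵢˢᵃᵗ/263.4.
  K_A = 564.7/263.4 = 2.143888, K_B = 230.7/263.4 = 0.875854, K_C = 100.1/263.4 = 0.380030
Rachford–Rice: g(ψ) = Σ zᵢ(Kᵢ−1)/(1+ψ(Kᵢ−1)) = 0.
g(0) = ΣzᵢKᵢ − 1 = 0.3013 and g(1) = 1 − Σzᵢ/Kᵢ = -0.1698, so a root lies in (0, 1).
Iterate (Newton) starting at ψ = 0.5:
  ψ = 0.5000: g = 0.06691, g' = -0.3950 → ψ = 0.6694
  ψ = 0.6694: g = -0.00102, g' = -0.4152 → ψ = 0.6669
Converged at ψ = 0.6669.
Compositions from xᵢ = zᵢ/(1+ψ(Kᵢ−1)), yᵢ = Kᵢxᵢ:
  A: x = 0.2364, y = 0.5069
  B: x = 0.4093, y = 0.3585
  C: x = 0.3543, y = 0.1346

y_A = 0.5069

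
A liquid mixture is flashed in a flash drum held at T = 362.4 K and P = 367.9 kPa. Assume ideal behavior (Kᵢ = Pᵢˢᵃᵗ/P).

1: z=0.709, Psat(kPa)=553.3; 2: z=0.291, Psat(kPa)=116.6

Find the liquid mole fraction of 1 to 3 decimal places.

Raoult's law: Kᵢ = Pᵢˢᵃᵗ/P = Pᵢˢᵃᵗ/367.9.
  K_1 = 553.3/367.9 = 1.50394, K_2 = 116.6/367.9 = 0.31693
Rachford–Rice: g(ψ) = Σ zᵢ(Kᵢ−1)/(1+ψ(Kᵢ−1)) = 0.
Check two-phase: ΣzᵢKᵢ = 1.159 > 1 and Σzᵢ/Kᵢ = 1.390 > 1, so g(0) = 0.159 > 0 and g(1) = -0.390 < 0.
Newton–Raphson from ψ = 0.39:
  ψ = 0.390: g = 0.0277, g' = -0.378 → ψ = 0.463
  ψ = 0.463: g = -0.0011, g' = -0.409 → ψ = 0.461
Converged at ψ = 0.461.
Compositions from xᵢ = zᵢ/(1+ψ(Kᵢ−1)), yᵢ = Kᵢxᵢ:
  1: x = 0.575, y = 0.865
  2: x = 0.425, y = 0.135

x_1 = 0.575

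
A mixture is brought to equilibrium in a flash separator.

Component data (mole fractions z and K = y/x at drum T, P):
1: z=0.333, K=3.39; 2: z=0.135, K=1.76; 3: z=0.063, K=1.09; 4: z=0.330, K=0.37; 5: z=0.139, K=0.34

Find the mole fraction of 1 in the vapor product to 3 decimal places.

y_1 = 0.513

Rachford–Rice: g(V/F) = Σ zᵢ(Kᵢ−1)/(1+V/F(Kᵢ−1)) = 0.
Check two-phase: ΣzᵢKᵢ = 1.605 > 1 and Σzᵢ/Kᵢ = 1.533 > 1, so g(0) = 0.605 > 0 and g(1) = -0.533 < 0.
Newton–Raphson from V/F = 0.68:
  V/F = 0.680: g = -0.1540, g' = -0.911 → V/F = 0.511
  V/F = 0.511: g = -0.0073, g' = -0.849 → V/F = 0.502
Converged at V/F = 0.502.
Compositions from xᵢ = zᵢ/(1+V/F(Kᵢ−1)), yᵢ = Kᵢxᵢ:
  1: x = 0.151, y = 0.513
  2: x = 0.098, y = 0.172
  3: x = 0.060, y = 0.066
  4: x = 0.483, y = 0.179
  5: x = 0.208, y = 0.071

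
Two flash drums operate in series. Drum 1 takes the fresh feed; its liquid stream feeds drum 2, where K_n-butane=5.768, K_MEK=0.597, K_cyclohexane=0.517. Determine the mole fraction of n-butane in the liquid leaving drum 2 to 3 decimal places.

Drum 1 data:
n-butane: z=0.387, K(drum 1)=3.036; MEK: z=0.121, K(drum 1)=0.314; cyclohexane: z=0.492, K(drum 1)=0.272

x_n-butane (drum 2) = 0.089

Drum 1:
Rachford–Rice: g(ψ₁) = Σ zᵢ(Kᵢ−1)/(1+ψ₁(Kᵢ−1)) = 0.
Check two-phase: ΣzᵢKᵢ = 1.347 > 1 and Σzᵢ/Kᵢ = 2.322 > 1, so g(0) = 0.347 > 0 and g(1) = -1.322 < 0.
Newton iteration, ψ₁⁰ = 0.48:
  ψ₁ = 0.480: g = -0.2758, g' = -1.153 → ψ₁ = 0.241
  ψ₁ = 0.241: g = -0.0050, g' = -1.187 → ψ₁ = 0.237
Converged at ψ₁ = 0.237.
Drum-1 compositions:
  n-butane: x = 0.261, y = 0.793
  MEK: x = 0.144, y = 0.045
  cyclohexane: x = 0.594, y = 0.162
Drum-2 feed = drum-1 liquid: z₂ = (0.2612, 0.1444, 0.5944).
Drum 2:
Let ψ₂ = V/F and solve Σ zᵢ(Kᵢ−1)/(1+ψ₂(Kᵢ−1)) = 0.
Feasibility: ΣzᵢKᵢ = 1.900, Σzᵢ/Kᵢ = 1.437 — both > 1, two phases present.
Newton–Raphson from ψ₂ = 0.5:
  ψ₂ = 0.500: g = -0.0834, g' = -0.796 → ψ₂ = 0.395
  ψ₂ = 0.395: g = 0.0076, g' = -0.959 → ψ₂ = 0.403
Converged at ψ₂ = 0.403.
  n-butane: x = 0.089, y = 0.515
  MEK: x = 0.172, y = 0.103
  cyclohexane: x = 0.738, y = 0.382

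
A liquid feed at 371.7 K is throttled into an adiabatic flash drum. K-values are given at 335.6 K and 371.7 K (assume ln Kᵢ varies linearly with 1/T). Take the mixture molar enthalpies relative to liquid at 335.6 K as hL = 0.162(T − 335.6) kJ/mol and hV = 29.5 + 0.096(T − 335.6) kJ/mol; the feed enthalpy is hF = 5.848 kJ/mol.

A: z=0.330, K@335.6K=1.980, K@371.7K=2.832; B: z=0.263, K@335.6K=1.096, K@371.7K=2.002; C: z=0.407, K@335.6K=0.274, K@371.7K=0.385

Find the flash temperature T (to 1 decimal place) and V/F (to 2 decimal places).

Adiabatic flash: solve Rachford–Rice at each trial T, then check hF = ψ·hV(T) + (1−ψ)·hL(T).
  T = 335.6 K: K = (1.980, 1.096, 0.274), RR gives ψ = 0.102, H_out = 3.003 kJ/mol
  T = 371.7 K: K = (2.832, 2.002, 0.385), RR gives ψ = 0.674, H_out = 24.136 kJ/mol
  T = 353.6 K: K = (2.389, 1.503, 0.327), RR gives ψ = 0.446, H_out = 15.544 kJ/mol
  T = 344.6 K: K = (2.180, 1.289, 0.300), RR gives ψ = 0.295, H_out = 9.983 kJ/mol
  T = 340.1 K: K = (2.079, 1.190, 0.287), RR gives ψ = 0.205, H_out = 6.701 kJ/mol
  T = 337.9 K: K = (2.030, 1.143, 0.281), RR gives ψ = 0.156, H_out = 4.949 kJ/mol
Linear interpolation between T = 337.9 (H_out = 4.949) and T = 340.1 (H_out = 6.701) on hF = 5.848 gives T ≈ 339.0 K, at which ψ = 0.18.

T = 339.0 K, V/F = 0.18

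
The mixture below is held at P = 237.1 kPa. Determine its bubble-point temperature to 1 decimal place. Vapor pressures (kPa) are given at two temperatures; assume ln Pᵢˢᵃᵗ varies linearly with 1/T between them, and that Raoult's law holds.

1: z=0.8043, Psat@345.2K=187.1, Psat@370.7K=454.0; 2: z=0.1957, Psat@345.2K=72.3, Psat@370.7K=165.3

Bubble-point temperature: ΣzᵢPᵢˢᵃᵗ(T) = P. Interpolate ln Pᵢˢᵃᵗ = aᵢ + bᵢ/T.
  T = 345.2 K: ΣzᵢPᵢˢᵃᵗ = 164.63 kPa
  T = 370.7 K: ΣzᵢPᵢˢᵃᵗ = 397.50 kPa
  T = 357.9 K: ΣzᵢPᵢˢᵃᵗ = 259.41 kPa
  T = 351.5 K: ΣzᵢPᵢˢᵃᵗ = 207.13 kPa
  T = 354.7 K: ΣzᵢPᵢˢᵃᵗ = 232.04 kPa
  T = 356.3 K: ΣzᵢPᵢˢᵃᵗ = 245.40 kPa
Interpolating between 354.7 K and 356.3 K gives T ≈ 355.3 K.

T = 355.3 K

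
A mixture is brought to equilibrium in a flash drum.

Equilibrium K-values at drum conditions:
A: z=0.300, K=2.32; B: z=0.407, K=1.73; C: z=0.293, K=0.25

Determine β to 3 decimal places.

Material balance + equilibrium reduce to Σ zᵢ(Kᵢ−1)/(1+β(Kᵢ−1)) = 0.
g(0) = ΣzᵢKᵢ − 1 = 0.473 and g(1) = 1 − Σzᵢ/Kᵢ = -0.537, so a root lies in (0, 1).
Newton–Raphson from β = 0.52:
  β = 0.520: g = 0.0899, g' = -0.741 → β = 0.641
  β = 0.641: g = -0.0067, g' = -0.866 → β = 0.634
Converged at β = 0.634.

β = 0.634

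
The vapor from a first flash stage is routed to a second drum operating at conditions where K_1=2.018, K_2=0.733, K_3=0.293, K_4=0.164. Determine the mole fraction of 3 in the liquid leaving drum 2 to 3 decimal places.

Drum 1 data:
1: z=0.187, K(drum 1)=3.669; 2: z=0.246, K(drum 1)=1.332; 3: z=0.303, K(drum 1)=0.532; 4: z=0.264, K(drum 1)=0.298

Drum 1:
Let ψ₁ = V/F and solve Σ zᵢ(Kᵢ−1)/(1+ψ₁(Kᵢ−1)) = 0.
Check two-phase: ΣzᵢKᵢ = 1.254 > 1 and Σzᵢ/Kᵢ = 1.691 > 1, so g(0) = 0.254 > 0 and g(1) = -0.691 < 0.
Iterate (Newton) starting at ψ₁ = 0.5:
  ψ₁ = 0.500: g = -0.1868, g' = -0.686 → ψ₁ = 0.228
  ψ₁ = 0.228: g = 0.0070, g' = -0.806 → ψ₁ = 0.236
  ψ₁ = 0.236: g = 0.0000, g' = -0.795 → ψ₁ = 0.237
Converged at ψ₁ = 0.237.
Drum-1 compositions:
  1: x = 0.115, y = 0.421
  2: x = 0.228, y = 0.304
  3: x = 0.341, y = 0.181
  4: x = 0.317, y = 0.094
Drum-2 feed = drum-1 vapor: z₂ = (0.4206, 0.3038, 0.1813, 0.0943).
Drum 2:
Iterate (Newton) starting at ψ₂ = 0.39:
  ψ₂ = 0.390: g = -0.0780, g' = -0.568 → ψ₂ = 0.253
  ψ₂ = 0.253: g = -0.0024, g' = -0.541 → ψ₂ = 0.248
Converged at ψ₂ = 0.248.
  1: x = 0.336, y = 0.678
  2: x = 0.325, y = 0.238
  3: x = 0.220, y = 0.064
  4: x = 0.119, y = 0.020

x_3 (drum 2) = 0.220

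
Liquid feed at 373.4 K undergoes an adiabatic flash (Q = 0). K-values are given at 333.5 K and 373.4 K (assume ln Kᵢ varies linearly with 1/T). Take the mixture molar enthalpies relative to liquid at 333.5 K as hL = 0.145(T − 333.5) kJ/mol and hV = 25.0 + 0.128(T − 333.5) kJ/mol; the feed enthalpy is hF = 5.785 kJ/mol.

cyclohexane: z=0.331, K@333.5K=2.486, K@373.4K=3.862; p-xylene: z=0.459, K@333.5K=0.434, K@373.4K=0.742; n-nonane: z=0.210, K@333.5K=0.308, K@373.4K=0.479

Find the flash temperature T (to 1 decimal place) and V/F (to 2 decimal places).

T = 340.4 K, V/F = 0.19

Adiabatic flash: solve Rachford–Rice at each trial T, then check hF = ψ·hV(T) + (1−ψ)·hL(T).
  T = 333.5 K: K = (2.486, 0.434, 0.308), RR gives ψ = 0.096, H_out = 2.402 kJ/mol
  T = 373.4 K: K = (3.862, 0.742, 0.479), RR gives ψ = 0.697, H_out = 22.745 kJ/mol
  T = 353.4 K: K = (3.136, 0.576, 0.389), RR gives ψ = 0.367, H_out = 11.941 kJ/mol
  T = 343.4 K: K = (2.800, 0.502, 0.347), RR gives ψ = 0.232, H_out = 7.194 kJ/mol
  T = 338.4 K: K = (2.639, 0.467, 0.327), RR gives ψ = 0.165, H_out = 4.811 kJ/mol
  T = 340.9 K: K = (2.719, 0.484, 0.337), RR gives ψ = 0.198, H_out = 6.008 kJ/mol
  T = 339.6 K: K = (2.677, 0.475, 0.332), RR gives ψ = 0.181, H_out = 5.387 kJ/mol
Linear interpolation between T = 339.6 (H_out = 5.387) and T = 340.9 (H_out = 6.008) on hF = 5.785 gives T ≈ 340.4 K, at which ψ = 0.19.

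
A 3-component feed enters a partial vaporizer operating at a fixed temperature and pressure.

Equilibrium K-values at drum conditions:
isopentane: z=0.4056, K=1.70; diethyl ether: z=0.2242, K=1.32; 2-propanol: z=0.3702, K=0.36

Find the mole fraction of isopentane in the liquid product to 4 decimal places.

Rachford–Rice: g(ψ) = Σ zᵢ(Kᵢ−1)/(1+ψ(Kᵢ−1)) = 0.
Check two-phase: ΣzᵢKᵢ = 1.1187 > 1 and Σzᵢ/Kᵢ = 1.4368 > 1, so g(0) = 0.1187 > 0 and g(1) = -0.4368 < 0.
Newton–Raphson from ψ = 0.5:
  ψ = 0.5000: g = -0.07626, g' = -0.4540 → ψ = 0.3320
  ψ = 0.3320: g = -0.00563, g' = -0.3941 → ψ = 0.3177
Converged at ψ = 0.3177.
Compositions from xᵢ = zᵢ/(1+ψ(Kᵢ−1)), yᵢ = Kᵢxᵢ:
  isopentane: x = 0.3318, y = 0.5641
  diethyl ether: x = 0.2035, y = 0.2686
  2-propanol: x = 0.4647, y = 0.1673

x_isopentane = 0.3318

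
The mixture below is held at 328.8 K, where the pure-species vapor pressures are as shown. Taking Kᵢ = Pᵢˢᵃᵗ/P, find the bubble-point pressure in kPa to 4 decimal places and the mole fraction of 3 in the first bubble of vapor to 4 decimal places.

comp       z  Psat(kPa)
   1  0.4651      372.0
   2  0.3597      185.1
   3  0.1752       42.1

At the bubble point ψ → 0, so ΣzᵢKᵢ = 1 with Kᵢ = Pᵢˢᵃᵗ/P ⇒ P = ΣzᵢPᵢˢᵃᵗ.
P = 0.4651·372.0 + 0.3597·185.1 + 0.1752·42.1 = 246.9736 kPa
yᵢ = zᵢPᵢˢᵃᵗ/P ⇒ y_3 = 0.1752·42.1/246.9736 = 0.0299

Pbub = 246.9736 kPa, y_3 = 0.0299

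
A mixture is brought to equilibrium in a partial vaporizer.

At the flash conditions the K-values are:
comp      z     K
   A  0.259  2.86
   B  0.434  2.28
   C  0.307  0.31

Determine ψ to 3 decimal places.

Rachford–Rice: g(ψ) = Σ zᵢ(Kᵢ−1)/(1+ψ(Kᵢ−1)) = 0.
Feasibility: ΣzᵢKᵢ = 1.825, Σzᵢ/Kᵢ = 1.271 — both > 1, two phases present.
Newton iteration, ψ⁰ = 0.5:
  ψ = 0.500: g = 0.2649, g' = -0.846 → ψ = 0.813
  ψ = 0.813: g = -0.0188, g' = -1.072 → ψ = 0.796
  ψ = 0.796: g = -0.0003, g' = -1.039 → ψ = 0.795
Converged at ψ = 0.795.

ψ = 0.795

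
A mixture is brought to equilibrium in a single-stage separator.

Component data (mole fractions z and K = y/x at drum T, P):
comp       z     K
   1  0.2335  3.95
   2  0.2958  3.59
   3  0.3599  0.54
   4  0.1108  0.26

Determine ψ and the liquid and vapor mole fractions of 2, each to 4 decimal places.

ψ = 0.7910, x_2 = 0.0970, y_2 = 0.3483

Material balance + equilibrium reduce to Σ zᵢ(Kᵢ−1)/(1+ψ(Kᵢ−1)) = 0.
g(0) = ΣzᵢKᵢ − 1 = 1.2074 and g(1) = 1 − Σzᵢ/Kᵢ = -0.2341, so a root lies in (0, 1).
Newton iteration, ψ⁰ = 0.5:
  ψ = 0.5000: g = 0.26698, g' = -0.9898 → ψ = 0.7697
  ψ = 0.7697: g = 0.01971, g' = -0.9214 → ψ = 0.7911
  ψ = 0.7911: g = -0.00016, g' = -0.9375 → ψ = 0.7910
Converged at ψ = 0.7910.
Compositions from xᵢ = zᵢ/(1+ψ(Kᵢ−1)), yᵢ = Kᵢxᵢ:
  1: x = 0.0701, y = 0.2767
  2: x = 0.0970, y = 0.3483
  3: x = 0.5657, y = 0.3055
  4: x = 0.2672, y = 0.0695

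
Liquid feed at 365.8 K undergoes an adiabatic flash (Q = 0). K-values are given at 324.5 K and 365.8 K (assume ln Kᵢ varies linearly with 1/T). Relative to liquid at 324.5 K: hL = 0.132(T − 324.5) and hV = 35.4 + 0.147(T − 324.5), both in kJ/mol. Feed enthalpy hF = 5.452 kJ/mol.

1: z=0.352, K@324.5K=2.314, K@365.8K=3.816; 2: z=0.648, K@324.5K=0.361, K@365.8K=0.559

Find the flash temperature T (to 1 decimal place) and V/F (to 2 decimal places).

Adiabatic flash: solve Rachford–Rice at each trial T, then check hF = ψ·hV(T) + (1−ψ)·hL(T).
  T = 324.5 K: K = (2.314, 0.361), RR gives ψ = 0.058, H_out = 2.043 kJ/mol
  T = 365.8 K: K = (3.816, 0.559), RR gives ψ = 0.568, H_out = 25.913 kJ/mol
  T = 345.1 K: K = (3.015, 0.455), RR gives ψ = 0.324, H_out = 14.292 kJ/mol
  T = 334.8 K: K = (2.652, 0.407), RR gives ψ = 0.201, H_out = 8.506 kJ/mol
  T = 329.6 K: K = (2.478, 0.383), RR gives ψ = 0.132, H_out = 5.370 kJ/mol
  T = 332.2 K: K = (2.564, 0.395), RR gives ψ = 0.167, H_out = 6.964 kJ/mol
  T = 330.9 K: K = (2.521, 0.389), RR gives ψ = 0.150, H_out = 6.175 kJ/mol
Linear interpolation between T = 329.6 (H_out = 5.370) and T = 330.9 (H_out = 6.175) on hF = 5.452 gives T ≈ 329.7 K, at which ψ = 0.13.

T = 329.7 K, V/F = 0.13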